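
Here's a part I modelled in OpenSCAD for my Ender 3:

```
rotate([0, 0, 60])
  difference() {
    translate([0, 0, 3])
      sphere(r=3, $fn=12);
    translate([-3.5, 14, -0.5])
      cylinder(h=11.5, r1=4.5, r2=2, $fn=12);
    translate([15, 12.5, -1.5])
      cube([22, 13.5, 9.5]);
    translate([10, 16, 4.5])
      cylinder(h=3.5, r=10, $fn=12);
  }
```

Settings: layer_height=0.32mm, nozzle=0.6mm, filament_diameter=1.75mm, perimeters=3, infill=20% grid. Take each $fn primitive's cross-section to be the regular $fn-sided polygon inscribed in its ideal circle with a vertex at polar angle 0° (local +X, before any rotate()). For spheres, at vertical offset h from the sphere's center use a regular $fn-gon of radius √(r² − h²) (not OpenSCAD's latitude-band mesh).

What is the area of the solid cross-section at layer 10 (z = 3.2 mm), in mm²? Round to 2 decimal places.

At z = 3.2 mm: the r=3 sphere contributes a regular 12-gon of circumradius √(3²−0.2²) = 2.993 (area = (12/2)·2.993²·sin(360°/12) = 26.88 mm²); the cone at (-3.5, 14) (r1=4.5→r2=2) has section circumradius 3.696 here — a regular 12-gon (area = (12/2)·3.696²·sin(360°/12) = 40.97 mm²); the cube at (15, 12.5) (footprint 22×13.5) is included at this height (area 297.00 mm²); the cylinder at (10, 16) is not intersected at this z (z outside [4.5, 8]); After the difference (first − rest): starting from the r=3 sphere (26.88 mm²), the cone at (-3.5, 14) misses the remaining region (no effect); the 22×13.5 cube at (15, 12.5) misses the remaining region (no effect) — area = 26.88 mm²; (whole slice rotated 60° about Z — lengths, areas and connectivity unchanged). Overall, the cross-section is a single solid region. Net area = 26.88 mm².

26.88 mm²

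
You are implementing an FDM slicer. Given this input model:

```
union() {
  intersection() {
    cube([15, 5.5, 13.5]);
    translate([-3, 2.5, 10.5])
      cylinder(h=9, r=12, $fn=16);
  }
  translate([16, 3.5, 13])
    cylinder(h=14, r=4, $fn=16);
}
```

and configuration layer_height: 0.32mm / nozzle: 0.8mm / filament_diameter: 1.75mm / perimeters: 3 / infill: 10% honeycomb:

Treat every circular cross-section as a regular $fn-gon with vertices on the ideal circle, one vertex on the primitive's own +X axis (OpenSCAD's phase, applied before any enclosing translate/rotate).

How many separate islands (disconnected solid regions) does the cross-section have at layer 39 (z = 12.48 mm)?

1

At z = 12.48 mm: the cube is present — its section is the full 15×5.5 rectangle; the r=12 cylinder at (-3, 2.5) gives a regular 16-gon of circumradius 12 (constant along its height); After intersecting: the r=12 cylinder at (-3, 2.5) partially overlaps the 15×5.5 cube; clipping to the common part keeps 47.98 mm² — 1 connected region; the cylinder at (16, 3.5) is not intersected at this z (z outside [13, 27]); Taking the union: only that combined region is present, so the union is just that shape — 1 connected region. Overall, the cross-section is a single solid region. Island count = 1.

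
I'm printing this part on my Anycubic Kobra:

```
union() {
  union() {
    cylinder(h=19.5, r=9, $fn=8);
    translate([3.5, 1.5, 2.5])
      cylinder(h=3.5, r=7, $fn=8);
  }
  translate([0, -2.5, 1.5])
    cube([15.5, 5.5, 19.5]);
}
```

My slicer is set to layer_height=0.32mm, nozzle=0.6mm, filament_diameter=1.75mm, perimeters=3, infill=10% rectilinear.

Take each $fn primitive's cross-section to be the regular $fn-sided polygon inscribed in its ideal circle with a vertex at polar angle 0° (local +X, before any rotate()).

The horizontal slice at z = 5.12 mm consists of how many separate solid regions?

1

At z = 5.12 mm: the r=9 cylinder gives a regular 8-gon of circumradius 9 (constant along its height); the cylinder at (3.5, 1.5): section is a regular 8-gon, circumradius r=7; Combining (union): the regions partially overlap (shared area 118.45 mm²), so overlapping operands fuse into one piece — 1 connected region; the 15.5×5.5 cube at (0, -2.5) contributes its full rectangle; Merging all regions: the regions partially overlap (shared area 53.97 mm²), so overlapping operands fuse into one piece — 1 connected region. The result has 1 disconnected region.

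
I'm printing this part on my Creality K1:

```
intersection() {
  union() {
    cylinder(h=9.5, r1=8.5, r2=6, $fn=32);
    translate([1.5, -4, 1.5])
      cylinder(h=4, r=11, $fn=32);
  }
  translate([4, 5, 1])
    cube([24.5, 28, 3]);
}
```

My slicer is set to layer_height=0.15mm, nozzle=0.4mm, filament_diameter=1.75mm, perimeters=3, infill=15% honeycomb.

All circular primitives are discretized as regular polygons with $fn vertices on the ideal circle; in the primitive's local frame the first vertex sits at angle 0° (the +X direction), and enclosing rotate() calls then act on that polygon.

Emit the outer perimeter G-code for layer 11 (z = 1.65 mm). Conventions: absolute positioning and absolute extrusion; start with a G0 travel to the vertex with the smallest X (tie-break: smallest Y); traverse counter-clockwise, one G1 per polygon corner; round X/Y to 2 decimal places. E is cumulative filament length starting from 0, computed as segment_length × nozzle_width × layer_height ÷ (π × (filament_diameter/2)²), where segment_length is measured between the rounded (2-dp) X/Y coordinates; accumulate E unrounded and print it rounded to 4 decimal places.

At z = 1.65 mm: the cone: at t=0.174 of its height the radius interpolates to r₁+(r₂−r₁)t = 8.066, giving a regular 32-gon of that circumradius; the cylinder at (1.5, -4): section is a regular 32-gon, circumradius r=11; Combining (union): the regions partially overlap (shared area 189.56 mm²), so overlapping operands fuse into one piece — 1 connected region; the cube at (4, 5) (footprint 24.5×28) is included at this height; Keeping only the common overlap: the 24.5×28 cube at (4, 5) partially overlaps that combined region; clipping to the common part keeps 3.83 mm² — 1 connected region. The outline is a single polygon with 7 vertices. Extrusion per mm of travel: 0.4 × 0.15 / (π × 0.875²) = 0.024945. Accumulating E over each segment gives final E = 0.2507.

G0 X4.00 Y5.00 Z1.65
G1 X7.79 Y5.00 E0.0945
G1 X7.61 Y5.15 E0.1004
G1 X5.71 Y6.16 E0.1541
G1 X4.81 Y6.43 E0.1775
G1 X4.48 Y6.71 E0.1883
G1 X4.00 Y6.96 E0.2018
G1 X4.00 Y5.00 E0.2507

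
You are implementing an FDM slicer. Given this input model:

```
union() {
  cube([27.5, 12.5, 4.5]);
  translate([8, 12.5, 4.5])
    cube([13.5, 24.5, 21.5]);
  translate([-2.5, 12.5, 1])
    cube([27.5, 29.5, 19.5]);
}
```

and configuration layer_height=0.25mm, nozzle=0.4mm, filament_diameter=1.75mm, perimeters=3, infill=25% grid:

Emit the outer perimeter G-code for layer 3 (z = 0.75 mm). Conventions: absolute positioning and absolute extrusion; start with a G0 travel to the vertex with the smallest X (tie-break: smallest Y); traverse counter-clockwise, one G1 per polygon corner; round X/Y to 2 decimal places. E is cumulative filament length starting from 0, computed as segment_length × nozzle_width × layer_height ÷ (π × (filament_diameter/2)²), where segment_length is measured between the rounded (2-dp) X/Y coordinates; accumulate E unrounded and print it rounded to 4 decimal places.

At z = 0.75 mm: the cube is present — its section is the full 27.5×12.5 rectangle; the cube at (8, 12.5) does not reach this height (z outside [4.5, 26]); the cube at (-2.5, 12.5) does not reach this height (z outside [1, 20.5]); Merging all regions: only the 27.5×12.5 cube is present, so the union is just that shape — 1 connected region. The outline is a single polygon with 4 vertices. Extrusion per mm of travel: 0.4 × 0.25 / (π × 0.875²) = 0.041575. Accumulating E over each segment gives final E = 3.3260.

G0 X0.00 Y0.00 Z0.75
G1 X27.50 Y0.00 E1.1433
G1 X27.50 Y12.50 E1.6630
G1 X0.00 Y12.50 E2.8063
G1 X0.00 Y0.00 E3.3260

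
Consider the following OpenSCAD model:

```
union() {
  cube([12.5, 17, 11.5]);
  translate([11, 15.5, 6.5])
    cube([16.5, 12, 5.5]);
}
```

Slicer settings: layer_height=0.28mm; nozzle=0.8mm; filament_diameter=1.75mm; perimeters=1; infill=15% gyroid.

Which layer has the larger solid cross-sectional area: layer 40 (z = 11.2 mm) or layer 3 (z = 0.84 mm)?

layer 40 (z = 11.2 mm)

Layer 40 (z = 11.2): the 12.5×17 cube contributes its full rectangle (area 212.50 mm²); the 16.5×12 cube at (11, 15.5) contributes its full rectangle (area 198.00 mm²); Combining (union): the regions partially overlap — summed areas 410.50 mm² minus the doubly-counted overlap 2.25 mm² gives 408.25 mm² — area = 408.25 mm². So its area = 408.25 mm². Layer 3 (z = 0.84): the cube (footprint 12.5×17) is included at this height (area 212.50 mm²); the cube at (11, 15.5) does not reach this height (z outside [6.5, 12]); Combining (union): only the 12.5×17 cube is present, so the union is just that shape — area = 212.50 mm². So its area = 212.50 mm². Layer 40 is larger (408.25 vs 212.50 mm²).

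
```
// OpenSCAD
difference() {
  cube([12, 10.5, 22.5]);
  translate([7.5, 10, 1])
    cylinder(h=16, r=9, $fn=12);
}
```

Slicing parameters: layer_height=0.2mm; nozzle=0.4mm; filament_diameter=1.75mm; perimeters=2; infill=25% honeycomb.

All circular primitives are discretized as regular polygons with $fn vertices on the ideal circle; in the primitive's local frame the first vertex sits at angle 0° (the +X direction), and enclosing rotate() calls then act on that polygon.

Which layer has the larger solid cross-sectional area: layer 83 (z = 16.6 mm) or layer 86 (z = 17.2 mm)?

Layer 83 (z = 16.6): the cube is present — its section is the full 12×10.5 rectangle (area 126.00 mm²); the r=9 cylinder at (7.5, 10) contributes a regular 12-gon of circumradius 9 (area = (12/2)·9.000²·sin(360°/12) = 243.00 mm²); After the difference (first − rest): starting from the 12×10.5 cube (126.00 mm²), the r=9 cylinder at (7.5, 10) partially overlaps it — only the 100.46 mm² overlap (of its 243.00 mm²) is removed, clipping the outline — area = 25.54 mm². So its area = 25.54 mm². Layer 86 (z = 17.2): the 12×10.5 cube contributes its full rectangle (area 126.00 mm²); the cylinder at (7.5, 10) does not reach this height (z outside [1, 17]); Taking the first minus the rest: none of the subtracted shapes is present at this height, so the 12×10.5 cube is unchanged — area = 126.00 mm². So its area = 126.00 mm². Layer 86 is larger (126.00 vs 25.54 mm²).

layer 86 (z = 17.2 mm)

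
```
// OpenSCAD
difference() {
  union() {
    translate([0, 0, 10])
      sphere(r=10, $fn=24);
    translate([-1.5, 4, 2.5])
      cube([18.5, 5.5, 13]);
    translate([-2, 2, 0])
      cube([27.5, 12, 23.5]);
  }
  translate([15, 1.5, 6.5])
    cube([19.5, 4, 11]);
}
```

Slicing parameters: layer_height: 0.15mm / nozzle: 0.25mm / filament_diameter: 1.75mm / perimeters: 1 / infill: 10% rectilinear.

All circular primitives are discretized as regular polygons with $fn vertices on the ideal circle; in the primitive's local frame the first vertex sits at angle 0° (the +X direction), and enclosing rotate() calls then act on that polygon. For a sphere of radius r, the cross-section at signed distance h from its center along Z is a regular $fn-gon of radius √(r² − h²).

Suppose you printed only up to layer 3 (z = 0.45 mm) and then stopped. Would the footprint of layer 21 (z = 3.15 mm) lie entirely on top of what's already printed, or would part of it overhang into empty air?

part overhangs

Compare the two slices. At z = 0.45: the sphere: section is a regular 24-gon, circumradius = √(r²−h²) = √(10²−9.55²) = 2.966 (area = (24/2)·2.966²·sin(360°/24) = 27.32 mm²); the cube at (-1.5, 4) does not reach this height (z outside [2.5, 15.5]); the 27.5×12 cube at (-2, 2) contributes its full rectangle (area 330.00 mm²); Combining (union): the regions partially overlap — summed areas 357.32 mm² minus the doubly-counted overlap 2.83 mm² gives 354.49 mm² — area = 354.49 mm²; the cube at (15, 1.5) is absent (z outside [6.5, 17.5]); After the difference (first − rest): none of the subtracted shapes is present at this height, so the result so far is unchanged — area = 354.49 mm². At z = 3.15: the r=10 sphere contributes a regular 24-gon of circumradius √(10²−6.85²) = 7.285 (area = (24/2)·7.285²·sin(360°/24) = 164.85 mm²); the 18.5×5.5 cube at (-1.5, 4) contributes its full rectangle (area 101.75 mm²); the cube at (-2, 2) is present — its section is the full 27.5×12 rectangle (area 330.00 mm²); Merging all regions: the regions partially overlap — summed areas 596.60 mm² minus the doubly-counted overlap 138.96 mm² gives 457.64 mm² — area = 457.64 mm²; the cube at (15, 1.5) is absent (z outside [6.5, 17.5]); Taking the first minus the rest: none of the subtracted shapes is present at this height, so the result so far is unchanged — area = 457.64 mm². Checking containment: at z = 3.15 the cross-section extends beyond the z = 0.45 cross-section by about 103.14 mm².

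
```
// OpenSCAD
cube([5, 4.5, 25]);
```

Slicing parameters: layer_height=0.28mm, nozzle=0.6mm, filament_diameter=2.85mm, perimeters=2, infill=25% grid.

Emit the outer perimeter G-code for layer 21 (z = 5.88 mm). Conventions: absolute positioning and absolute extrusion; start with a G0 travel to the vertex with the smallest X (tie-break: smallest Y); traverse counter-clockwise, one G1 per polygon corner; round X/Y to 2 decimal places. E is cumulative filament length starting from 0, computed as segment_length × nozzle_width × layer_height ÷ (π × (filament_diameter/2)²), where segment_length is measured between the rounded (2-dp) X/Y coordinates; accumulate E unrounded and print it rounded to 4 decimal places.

G0 X0.00 Y0.00 Z5.88
G1 X5.00 Y0.00 E0.1317
G1 X5.00 Y4.50 E0.2502
G1 X0.00 Y4.50 E0.3819
G1 X0.00 Y0.00 E0.5004

At z = 5.88 mm: the cube (footprint 5×4.5) is included at this height. The outline is a single polygon with 4 vertices. Extrusion per mm of travel: 0.6 × 0.28 / (π × 1.425²) = 0.026335. Accumulating E over each segment gives final E = 0.5004.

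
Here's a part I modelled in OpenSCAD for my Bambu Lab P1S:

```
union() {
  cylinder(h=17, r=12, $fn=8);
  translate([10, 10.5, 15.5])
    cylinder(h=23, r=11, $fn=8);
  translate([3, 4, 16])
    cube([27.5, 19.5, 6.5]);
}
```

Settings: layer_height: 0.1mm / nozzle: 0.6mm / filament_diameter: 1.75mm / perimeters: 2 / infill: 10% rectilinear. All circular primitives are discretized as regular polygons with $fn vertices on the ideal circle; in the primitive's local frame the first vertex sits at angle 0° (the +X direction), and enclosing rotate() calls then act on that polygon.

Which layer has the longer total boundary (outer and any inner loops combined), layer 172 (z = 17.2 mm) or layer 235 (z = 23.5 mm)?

Layer 172 (z = 17.2): the cylinder does not reach this height (z outside [0, 17]); the r=11 cylinder at (10, 10.5) gives a regular 8-gon of circumradius 11 (constant along its height) (perimeter = 2·8·11.000·sin(180°/8) = 67.35 mm); the cube at (3, 4) is present — its section is the full 27.5×19.5 rectangle (perimeter 94.00 mm); Taking the union: the regions partially overlap (shared area 260.66 mm²), so the edge portions inside another operand are dropped and the merged outline is re-measured after clipping — boundary = 99.99 mm. So its perimeter = 99.99 mm. Layer 235 (z = 23.5): the cylinder does not reach this height (z outside [0, 17]); the r=11 cylinder at (10, 10.5) contributes a regular 8-gon of circumradius 11 (perimeter = 2·8·11.000·sin(180°/8) = 67.35 mm); the cube at (3, 4) is not intersected at this z (z outside [16, 22.5]); Taking the union: only the r=11 cylinder at (10, 10.5) is present, so the union is just that shape — boundary = 67.35 mm. So its perimeter = 67.35 mm. Layer 172 is larger (99.99 vs 67.35 mm).

layer 172 (z = 17.2 mm)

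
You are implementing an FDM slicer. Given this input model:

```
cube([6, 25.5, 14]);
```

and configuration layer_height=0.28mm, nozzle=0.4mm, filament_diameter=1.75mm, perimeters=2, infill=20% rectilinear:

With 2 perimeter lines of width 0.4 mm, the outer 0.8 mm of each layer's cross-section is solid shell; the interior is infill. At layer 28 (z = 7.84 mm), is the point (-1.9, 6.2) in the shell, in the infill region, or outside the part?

At z = 7.84 mm: the 6×25.5 cube contributes its full rectangle. Overall, the cross-section is a single solid region. The nearest boundary edge runs (0.00, 25.50)→(0.00, 0.00); distance from the point to it = 1.90 mm. The point is not inside any of the regions above, so it lies outside the cross-section (1.90 mm from the nearest boundary).

outside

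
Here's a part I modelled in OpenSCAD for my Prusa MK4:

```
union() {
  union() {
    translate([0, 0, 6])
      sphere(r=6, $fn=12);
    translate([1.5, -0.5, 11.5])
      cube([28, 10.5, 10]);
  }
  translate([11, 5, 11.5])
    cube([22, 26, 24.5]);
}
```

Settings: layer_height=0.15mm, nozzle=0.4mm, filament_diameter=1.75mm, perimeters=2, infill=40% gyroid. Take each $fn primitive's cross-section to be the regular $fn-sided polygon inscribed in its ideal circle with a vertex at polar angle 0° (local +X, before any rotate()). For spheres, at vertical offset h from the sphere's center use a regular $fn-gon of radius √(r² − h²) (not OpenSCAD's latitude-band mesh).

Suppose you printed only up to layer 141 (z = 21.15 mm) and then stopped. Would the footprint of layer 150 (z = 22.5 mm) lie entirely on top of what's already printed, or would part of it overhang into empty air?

Compare the two slices. At z = 21.15: the sphere is not intersected at this z (|z−center|=15.150 > r=6); the 28×10.5 cube at (1.5, -0.5) contributes its full rectangle (area 294.00 mm²); Combining (union): only the 28×10.5 cube at (1.5, -0.5) is present, so the union is just that shape — area = 294.00 mm²; the cube at (11, 5) is present — its section is the full 22×26 rectangle (area 572.00 mm²); Taking the union: the regions partially overlap — summed areas 866.00 mm² minus the doubly-counted overlap 92.50 mm² gives 773.50 mm² — area = 773.50 mm². At z = 22.5: the sphere is not intersected at this z (|z−center|=16.500 > r=6); the cube at (1.5, -0.5) does not reach this height (z outside [11.5, 21.5]); Combining (union): nothing is present at this height; the cube at (11, 5) (footprint 22×26) is included at this height (area 572.00 mm²); Combining (union): only the 22×26 cube at (11, 5) is present, so the union is just that shape — area = 572.00 mm². Checking containment: the cross-section at z = 22.5 is a subset of the cross-section at z = 21.15.

entirely on top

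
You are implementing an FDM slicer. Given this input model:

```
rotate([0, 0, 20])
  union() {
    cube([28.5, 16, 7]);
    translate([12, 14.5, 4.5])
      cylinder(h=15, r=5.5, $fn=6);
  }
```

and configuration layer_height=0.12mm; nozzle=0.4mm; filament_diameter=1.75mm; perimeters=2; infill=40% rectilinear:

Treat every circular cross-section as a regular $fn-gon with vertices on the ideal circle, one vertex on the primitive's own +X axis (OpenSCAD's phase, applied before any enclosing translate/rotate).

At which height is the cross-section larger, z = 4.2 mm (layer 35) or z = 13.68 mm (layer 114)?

layer 35 (z = 4.2 mm)

Layer 35 (z = 4.2): the cube is present — its section is the full 28.5×16 rectangle (area 456.00 mm²); the cylinder at (12, 14.5) is not intersected at this z (z outside [4.5, 19.5]); Taking the union: only the 28.5×16 cube is present, so the union is just that shape — area = 456.00 mm²; (rotated 20° about Z; rotation is an isometry so areas/perimeters/island counts are preserved). So its area = 456.00 mm². Layer 114 (z = 13.68): the cube does not reach this height (z outside [0, 7]); the r=5.5 cylinder at (12, 14.5) gives a regular 6-gon of circumradius 5.5 (constant along its height) (area = (6/2)·5.500²·sin(360°/6) = 78.59 mm²); Taking the union: only the r=5.5 cylinder at (12, 14.5) is present, so the union is just that shape — area = 78.59 mm²; (rotated 20° about Z; rotation is an isometry so areas/perimeters/island counts are preserved). So its area = 78.59 mm². Layer 35 is larger (456.00 vs 78.59 mm²).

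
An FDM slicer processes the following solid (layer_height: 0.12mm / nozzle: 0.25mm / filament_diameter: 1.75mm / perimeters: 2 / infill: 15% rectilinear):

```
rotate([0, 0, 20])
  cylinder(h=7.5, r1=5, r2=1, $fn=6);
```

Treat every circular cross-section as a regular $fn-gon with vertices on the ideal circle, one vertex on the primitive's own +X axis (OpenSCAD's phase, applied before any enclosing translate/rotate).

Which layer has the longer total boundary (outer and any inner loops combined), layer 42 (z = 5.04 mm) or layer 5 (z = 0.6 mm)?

Layer 42 (z = 5.04): the cone contributes a regular 6-gon of circumradius 2.312 (interpolated between r1=5 and r2=1 at t=0.672) (perimeter = 2·6·2.312·sin(180°/6) = 13.87 mm); (rotated 20° about Z; rotation is an isometry so areas/perimeters/island counts are preserved). So its perimeter = 13.87 mm. Layer 5 (z = 0.6): the cone (r1=5→r2=1) has section circumradius 4.680 here — a regular 6-gon (perimeter = 2·6·4.680·sin(180°/6) = 28.08 mm); (rotated 20° about Z; rotation is an isometry so areas/perimeters/island counts are preserved). So its perimeter = 28.08 mm. Layer 5 is larger (28.08 vs 13.87 mm).

layer 5 (z = 0.6 mm)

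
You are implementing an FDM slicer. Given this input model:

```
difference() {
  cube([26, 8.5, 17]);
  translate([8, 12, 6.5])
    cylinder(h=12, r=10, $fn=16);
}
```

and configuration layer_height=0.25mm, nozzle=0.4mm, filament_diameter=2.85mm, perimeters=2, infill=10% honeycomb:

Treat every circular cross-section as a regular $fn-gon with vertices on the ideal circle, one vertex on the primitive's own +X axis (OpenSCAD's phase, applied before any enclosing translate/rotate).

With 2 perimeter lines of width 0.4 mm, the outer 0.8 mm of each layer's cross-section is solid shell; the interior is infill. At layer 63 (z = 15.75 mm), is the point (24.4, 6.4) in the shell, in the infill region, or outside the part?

At z = 15.75 mm: the cube (footprint 26×8.5) is included at this height; the r=10 cylinder at (8, 12) gives a regular 16-gon of circumradius 10 (constant along its height); After the difference (first − rest): starting from the 26×8.5 cube, the r=10 cylinder at (8, 12) partially overlaps it — only the 83.95 mm² overlap (of its 306.15 mm²) is removed, clipping the outline — 1 connected region. Overall, the cross-section is a single solid region. The nearest boundary edge runs (26.00, 8.50)→(26.00, 0.00); distance from the point to it = 1.60 mm. The point is inside the cross-section and 1.60 mm from the nearest boundary — more than the 0.8 mm shell width (2 × 0.4), so it's in the infill interior.

infill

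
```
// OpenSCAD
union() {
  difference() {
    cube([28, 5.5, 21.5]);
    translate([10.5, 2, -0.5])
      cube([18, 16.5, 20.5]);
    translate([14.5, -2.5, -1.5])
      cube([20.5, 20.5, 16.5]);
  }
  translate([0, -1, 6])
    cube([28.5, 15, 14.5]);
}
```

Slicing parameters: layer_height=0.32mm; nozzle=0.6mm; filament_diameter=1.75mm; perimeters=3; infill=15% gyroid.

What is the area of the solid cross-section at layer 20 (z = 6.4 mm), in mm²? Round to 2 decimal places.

427.50 mm²

At z = 6.4 mm: the cube is present — its section is the full 28×5.5 rectangle (area 154.00 mm²); the 18×16.5 cube at (10.5, 2) contributes its full rectangle (area 297.00 mm²); the 20.5×20.5 cube at (14.5, -2.5) contributes its full rectangle (area 420.25 mm²); Subtracting the remaining from the first: starting from the 28×5.5 cube (154.00 mm²), the 18×16.5 cube at (10.5, 2) partially overlaps it — only the 61.25 mm² overlap (of its 297.00 mm²) is removed, clipping the outline; the 20.5×20.5 cube at (14.5, -2.5) partially overlaps it — only the 27.00 mm² overlap (of its 420.25 mm²) is removed, clipping the outline — area = 65.75 mm²; the cube at (0, -1) (footprint 28.5×15) is included at this height (area 427.50 mm²); Taking the union: the result so far lies entirely inside the 28.5×15 cube at (0, -1), so the union is just the 28.5×15 cube at (0, -1) — area = 427.50 mm². Overall, the cross-section is a single solid region. Net area = 427.50 mm².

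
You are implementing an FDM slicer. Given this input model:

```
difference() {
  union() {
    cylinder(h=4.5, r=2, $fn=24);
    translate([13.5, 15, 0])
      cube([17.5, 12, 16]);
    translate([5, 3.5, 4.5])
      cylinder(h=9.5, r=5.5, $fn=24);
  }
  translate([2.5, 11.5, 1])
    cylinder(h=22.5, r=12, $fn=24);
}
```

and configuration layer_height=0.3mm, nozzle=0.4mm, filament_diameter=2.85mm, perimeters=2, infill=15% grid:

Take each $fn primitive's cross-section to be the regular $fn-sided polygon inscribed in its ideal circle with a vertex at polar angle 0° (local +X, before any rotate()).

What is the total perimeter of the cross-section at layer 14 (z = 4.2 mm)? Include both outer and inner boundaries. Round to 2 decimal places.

At z = 4.2 mm: the r=2 cylinder contributes a regular 24-gon of circumradius 2 (perimeter = 2·24·2.000·sin(180°/24) = 12.53 mm); the 17.5×12 cube at (13.5, 15) contributes its full rectangle (perimeter 59.00 mm); the cylinder at (5, 3.5) is not intersected at this z (z outside [4.5, 14]); Combining (union): the 2 present regions are separate (no shared area or edge), so areas and boundary lengths simply add and each stays a separate island — boundary = 71.53 mm; the cylinder at (2.5, 11.5): section is a regular 24-gon, circumradius r=12 (perimeter = 2·24·12.000·sin(180°/24) = 75.18 mm); Subtracting the remaining from the first: starting from the result so far, the r=12 cylinder at (2.5, 11.5) partially overlaps it — only the 6.84 mm² overlap (of its 447.24 mm²) is removed, clipping the outline — boundary = 68.97 mm. Overall, the cross-section has 2 separate islands. Total boundary length (outer) = 68.97 mm.

68.97 mm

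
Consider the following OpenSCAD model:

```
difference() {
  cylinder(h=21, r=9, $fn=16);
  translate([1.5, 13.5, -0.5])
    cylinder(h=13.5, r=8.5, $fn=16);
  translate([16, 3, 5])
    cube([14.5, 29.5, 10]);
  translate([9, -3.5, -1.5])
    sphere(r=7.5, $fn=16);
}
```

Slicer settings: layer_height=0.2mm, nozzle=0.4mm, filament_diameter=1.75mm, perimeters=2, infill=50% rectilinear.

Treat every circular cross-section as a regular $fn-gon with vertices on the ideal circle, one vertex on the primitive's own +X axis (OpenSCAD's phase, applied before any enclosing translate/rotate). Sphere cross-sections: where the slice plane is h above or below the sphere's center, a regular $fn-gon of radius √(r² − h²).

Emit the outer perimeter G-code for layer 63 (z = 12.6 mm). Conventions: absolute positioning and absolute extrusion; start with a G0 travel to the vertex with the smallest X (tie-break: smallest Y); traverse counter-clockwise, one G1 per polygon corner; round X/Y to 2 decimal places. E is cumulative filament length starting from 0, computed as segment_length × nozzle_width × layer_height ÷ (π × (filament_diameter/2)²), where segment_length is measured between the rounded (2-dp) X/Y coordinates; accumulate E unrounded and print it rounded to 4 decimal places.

G0 X-9.00 Y0.00 Z12.60
G1 X-8.31 Y-3.44 E0.1167
G1 X-6.36 Y-6.36 E0.2335
G1 X-3.44 Y-8.31 E0.3503
G1 X0.00 Y-9.00 E0.4670
G1 X3.44 Y-8.31 E0.5837
G1 X6.36 Y-6.36 E0.7004
G1 X8.31 Y-3.44 E0.8172
G1 X9.00 Y0.00 E0.9339
G1 X8.31 Y3.44 E1.0506
G1 X6.36 Y6.36 E1.1674
G1 X6.09 Y6.54 E1.1782
G1 X4.75 Y5.65 E1.2317
G1 X1.50 Y5.00 E1.3419
G1 X-1.75 Y5.65 E1.4522
G1 X-4.51 Y7.49 E1.5625
G1 X-4.56 Y7.57 E1.5656
G1 X-6.36 Y6.36 E1.6378
G1 X-8.31 Y3.44 E1.7545
G1 X-9.00 Y0.00 E1.8712

At z = 12.6 mm: the r=9 cylinder contributes a regular 16-gon of circumradius 9; the r=8.5 cylinder at (1.5, 13.5) contributes a regular 16-gon of circumradius 8.5; the 14.5×29.5 cube at (16, 3) contributes its full rectangle; the sphere at (9, -3.5) is not intersected at this z (|z−center|=14.100 > r=7.5); After the difference (first − rest): starting from the r=9 cylinder, the r=8.5 cylinder at (1.5, 13.5) partially overlaps it — only the 26.89 mm² overlap (of its 221.19 mm²) is removed, clipping the outline; the 14.5×29.5 cube at (16, 3) misses the remaining region (no effect) — 1 connected region. The outline is a single polygon with 19 vertices. Extrusion per mm of travel: 0.4 × 0.2 / (π × 0.875²) = 0.033260. Accumulating E over each segment gives final E = 1.8712.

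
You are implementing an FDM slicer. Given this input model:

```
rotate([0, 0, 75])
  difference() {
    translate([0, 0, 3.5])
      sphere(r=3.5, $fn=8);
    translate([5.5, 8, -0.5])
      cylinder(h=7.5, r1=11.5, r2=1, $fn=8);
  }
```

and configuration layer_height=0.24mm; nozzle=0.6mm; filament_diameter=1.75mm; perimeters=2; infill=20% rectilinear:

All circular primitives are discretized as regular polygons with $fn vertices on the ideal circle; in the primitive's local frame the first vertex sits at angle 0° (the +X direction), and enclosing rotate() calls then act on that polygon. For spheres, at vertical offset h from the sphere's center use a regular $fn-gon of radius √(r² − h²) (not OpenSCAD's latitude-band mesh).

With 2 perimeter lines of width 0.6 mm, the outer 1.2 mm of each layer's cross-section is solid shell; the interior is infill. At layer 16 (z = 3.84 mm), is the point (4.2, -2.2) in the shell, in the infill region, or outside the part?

At z = 3.84 mm: the r=3.5 sphere contributes a regular 8-gon of circumradius √(3.5²−0.34²) = 3.483; the cone at (5.5, 8) contributes a regular 8-gon of circumradius 5.424 (interpolated between r1=11.5 and r2=1 at t=0.579); Taking the first minus the rest: starting from the r=3.5 sphere, the cone at (5.5, 8) misses the remaining region (no effect) — 1 connected region; (rotated 75° about Z; rotation is an isometry so areas/perimeters/island counts are preserved). Overall, the cross-section is a single solid region. Undo the 75° rotation: the query point maps to (-1.038, -4.626) in the un-rotated model frame. The nearest boundary edge runs (-0.00, -3.48)→(-2.46, -2.46); distance from the point to it = 1.45 mm. The point is not inside any of the regions above, so it lies outside the cross-section (1.45 mm from the nearest boundary).

outside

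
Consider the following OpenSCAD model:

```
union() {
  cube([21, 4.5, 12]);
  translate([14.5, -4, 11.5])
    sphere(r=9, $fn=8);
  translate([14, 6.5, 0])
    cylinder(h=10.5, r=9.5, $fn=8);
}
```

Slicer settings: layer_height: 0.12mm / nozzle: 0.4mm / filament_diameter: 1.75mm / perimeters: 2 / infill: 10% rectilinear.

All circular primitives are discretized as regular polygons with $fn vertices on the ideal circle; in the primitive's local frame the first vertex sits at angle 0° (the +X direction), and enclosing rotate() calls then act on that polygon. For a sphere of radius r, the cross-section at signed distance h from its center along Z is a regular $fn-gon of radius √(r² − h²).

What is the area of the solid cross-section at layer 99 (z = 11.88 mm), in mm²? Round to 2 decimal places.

At z = 11.88 mm: the cube is present — its section is the full 21×4.5 rectangle (area 94.50 mm²); the r=9 sphere at (14.5, -4) slices to a regular 8-gon of circumradius 8.992 (√(r²−h²) with h=0.38 from center) (area = (8/2)·8.992²·sin(360°/8) = 228.69 mm²); the cylinder at (14, 6.5) does not reach this height (z outside [0, 10.5]); Combining (union): the regions partially overlap — summed areas 323.19 mm² minus the doubly-counted overlap 47.61 mm² gives 275.58 mm² — area = 275.58 mm². Overall, the cross-section is a single solid region. Net area = 275.58 mm².

275.58 mm²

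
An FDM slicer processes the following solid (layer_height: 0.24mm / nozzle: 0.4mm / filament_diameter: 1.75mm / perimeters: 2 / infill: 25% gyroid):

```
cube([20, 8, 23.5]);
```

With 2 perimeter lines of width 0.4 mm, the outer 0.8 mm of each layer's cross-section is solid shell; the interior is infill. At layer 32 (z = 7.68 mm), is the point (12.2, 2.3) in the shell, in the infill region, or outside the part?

At z = 7.68 mm: the 20×8 cube contributes its full rectangle. Overall, the cross-section is a single solid region. The nearest boundary edge runs (0.00, 0.00)→(20.00, 0.00); distance from the point to it = 2.30 mm. The point is inside the cross-section and 2.30 mm from the nearest boundary — more than the 0.8 mm shell width (2 × 0.4), so it's in the infill interior.

infill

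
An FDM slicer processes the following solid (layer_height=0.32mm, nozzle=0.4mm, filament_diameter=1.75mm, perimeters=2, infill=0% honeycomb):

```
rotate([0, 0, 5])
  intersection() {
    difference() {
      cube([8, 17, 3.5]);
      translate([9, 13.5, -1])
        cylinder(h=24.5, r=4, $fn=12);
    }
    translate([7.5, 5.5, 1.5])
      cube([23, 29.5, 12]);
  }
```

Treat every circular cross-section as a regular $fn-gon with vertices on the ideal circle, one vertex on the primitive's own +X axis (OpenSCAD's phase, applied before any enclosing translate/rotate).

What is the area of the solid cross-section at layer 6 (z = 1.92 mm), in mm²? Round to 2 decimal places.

At z = 1.92 mm: the cube (footprint 8×17) is included at this height (area 136.00 mm²); the r=4 cylinder at (9, 13.5) contributes a regular 12-gon of circumradius 4 (area = (12/2)·4.000²·sin(360°/12) = 48.00 mm²); Subtracting the remaining from the first: starting from the 8×17 cube (136.00 mm²), the r=4 cylinder at (9, 13.5) partially overlaps it — only the 16.17 mm² overlap (of its 48.00 mm²) is removed, clipping the outline — area = 119.83 mm²; the cube at (7.5, 5.5) (footprint 23×29.5) is included at this height (area 678.50 mm²); After intersecting: the 23×29.5 cube at (7.5, 5.5) partially overlaps that combined region; clipping to the common part keeps 2.17 mm² — area = 2.17 mm²; (whole slice rotated 5° about Z — lengths, areas and connectivity unchanged). Overall, the cross-section is a single solid region. Net area = 2.17 mm².

2.17 mm²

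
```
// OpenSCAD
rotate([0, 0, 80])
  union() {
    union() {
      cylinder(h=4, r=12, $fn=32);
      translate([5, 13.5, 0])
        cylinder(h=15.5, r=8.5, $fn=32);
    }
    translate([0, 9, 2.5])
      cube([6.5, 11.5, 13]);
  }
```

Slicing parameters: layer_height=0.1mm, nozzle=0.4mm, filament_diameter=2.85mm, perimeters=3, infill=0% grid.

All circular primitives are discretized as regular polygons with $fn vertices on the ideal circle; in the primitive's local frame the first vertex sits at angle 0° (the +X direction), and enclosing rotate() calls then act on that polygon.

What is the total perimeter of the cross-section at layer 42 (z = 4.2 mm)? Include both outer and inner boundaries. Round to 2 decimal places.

At z = 4.2 mm: the cylinder is not intersected at this z (z outside [0, 4]); the r=8.5 cylinder at (5, 13.5) contributes a regular 32-gon of circumradius 8.5 (perimeter = 2·32·8.500·sin(180°/32) = 53.32 mm); Merging all regions: only the r=8.5 cylinder at (5, 13.5) is present, so the union is just that shape — boundary = 53.32 mm; the cube at (0, 9) (footprint 6.5×11.5) is included at this height (perimeter 36.00 mm); Taking the union: the regions partially overlap (shared area 74.73 mm²), so the edge portions inside another operand are dropped and the merged outline is re-measured after clipping — boundary = 53.42 mm; (rotated 80° about Z; rotation is an isometry so areas/perimeters/island counts are preserved). Overall, the cross-section is a single solid region. Total boundary length (outer) = 53.42 mm.

53.42 mm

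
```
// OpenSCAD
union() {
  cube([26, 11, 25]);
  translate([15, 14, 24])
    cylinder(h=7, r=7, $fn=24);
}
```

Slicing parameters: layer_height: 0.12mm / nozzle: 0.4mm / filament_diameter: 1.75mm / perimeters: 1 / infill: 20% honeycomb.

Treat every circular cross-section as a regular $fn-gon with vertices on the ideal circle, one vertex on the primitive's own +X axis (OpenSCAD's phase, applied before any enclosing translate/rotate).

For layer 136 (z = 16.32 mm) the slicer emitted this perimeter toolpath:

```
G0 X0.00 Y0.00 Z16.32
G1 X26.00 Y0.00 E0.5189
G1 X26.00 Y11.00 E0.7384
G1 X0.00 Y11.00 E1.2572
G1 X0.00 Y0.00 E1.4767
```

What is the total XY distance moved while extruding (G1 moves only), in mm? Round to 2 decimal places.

74.00 mm

Sum the Euclidean lengths of each G1 segment: total = 74.00 mm.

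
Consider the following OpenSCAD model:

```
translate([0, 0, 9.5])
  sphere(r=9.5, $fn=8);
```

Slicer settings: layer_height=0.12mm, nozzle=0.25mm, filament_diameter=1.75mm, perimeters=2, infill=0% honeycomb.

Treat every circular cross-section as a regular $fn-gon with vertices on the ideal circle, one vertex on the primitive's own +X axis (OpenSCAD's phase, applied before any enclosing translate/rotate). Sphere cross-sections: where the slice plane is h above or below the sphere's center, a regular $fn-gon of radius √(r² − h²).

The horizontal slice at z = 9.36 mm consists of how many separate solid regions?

At z = 9.36 mm: the r=9.5 sphere contributes a regular 8-gon of circumradius √(9.5²−0.14²) = 9.499. The result has 1 disconnected region.

1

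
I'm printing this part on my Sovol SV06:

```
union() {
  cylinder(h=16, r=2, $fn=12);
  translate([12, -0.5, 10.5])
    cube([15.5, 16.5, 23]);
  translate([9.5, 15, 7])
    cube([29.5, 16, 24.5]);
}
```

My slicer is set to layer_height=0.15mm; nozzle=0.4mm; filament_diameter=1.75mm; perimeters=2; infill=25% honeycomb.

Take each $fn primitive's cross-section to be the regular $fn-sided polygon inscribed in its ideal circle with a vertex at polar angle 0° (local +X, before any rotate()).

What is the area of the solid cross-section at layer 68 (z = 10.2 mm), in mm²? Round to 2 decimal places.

At z = 10.2 mm: the cylinder: section is a regular 12-gon, circumradius r=2 (area = (12/2)·2.000²·sin(360°/12) = 12.00 mm²); the cube at (12, -0.5) is absent (z outside [10.5, 33.5]); the cube at (9.5, 15) is present — its section is the full 29.5×16 rectangle (area 472.00 mm²); Merging all regions: the 2 present regions are separate (no shared area or edge), so areas and boundary lengths simply add and each stays a separate island — area = 484.00 mm². Overall, the cross-section has 2 separate islands. Net area = 484.00 mm².

484.00 mm²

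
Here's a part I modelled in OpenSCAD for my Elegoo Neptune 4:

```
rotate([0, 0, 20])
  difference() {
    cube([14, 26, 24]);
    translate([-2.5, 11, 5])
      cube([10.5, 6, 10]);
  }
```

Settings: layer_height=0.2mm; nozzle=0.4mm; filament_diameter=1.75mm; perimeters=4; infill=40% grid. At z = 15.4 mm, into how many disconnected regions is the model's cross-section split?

1

At z = 15.4 mm: the cube is present — its section is the full 14×26 rectangle; the cube at (-2.5, 11) is not intersected at this z (z outside [5, 15]); After the difference (first − rest): none of the subtracted shapes is present at this height, so the 14×26 cube is unchanged — 1 connected region; (rotated 20° about Z; rotation is an isometry so areas/perimeters/island counts are preserved). The result has 1 disconnected region.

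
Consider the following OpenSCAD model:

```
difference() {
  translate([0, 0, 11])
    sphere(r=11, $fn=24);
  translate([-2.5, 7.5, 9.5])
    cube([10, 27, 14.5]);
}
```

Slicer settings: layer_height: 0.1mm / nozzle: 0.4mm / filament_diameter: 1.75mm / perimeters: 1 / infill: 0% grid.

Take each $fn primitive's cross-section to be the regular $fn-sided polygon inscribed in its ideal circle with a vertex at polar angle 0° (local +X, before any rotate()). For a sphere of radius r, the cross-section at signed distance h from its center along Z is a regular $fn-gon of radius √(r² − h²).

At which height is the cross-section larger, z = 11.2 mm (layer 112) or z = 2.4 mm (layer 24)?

Layer 112 (z = 11.2): the r=11 sphere slices to a regular 24-gon of circumradius 10.998 (√(r²−h²) with h=0.2 from center) (area = (24/2)·10.998²·sin(360°/24) = 375.68 mm²); the cube at (-2.5, 7.5) is present — its section is the full 10×27 rectangle (area 270.00 mm²); After the difference (first − rest): starting from the r=11 sphere (375.68 mm²), the 10×27 cube at (-2.5, 7.5) partially overlaps it — only the 27.10 mm² overlap (of its 270.00 mm²) is removed, clipping the outline — area = 348.58 mm². So its area = 348.58 mm². Layer 24 (z = 2.4): the r=11 sphere contributes a regular 24-gon of circumradius √(11²−8.6²) = 6.859 (area = (24/2)·6.859²·sin(360°/24) = 146.10 mm²); the cube at (-2.5, 7.5) does not reach this height (z outside [9.5, 24]); Subtracting the remaining from the first: none of the subtracted shapes is present at this height, so the r=11 sphere is unchanged — area = 146.10 mm². So its area = 146.10 mm². Layer 112 is larger (348.58 vs 146.10 mm²).

layer 112 (z = 11.2 mm)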